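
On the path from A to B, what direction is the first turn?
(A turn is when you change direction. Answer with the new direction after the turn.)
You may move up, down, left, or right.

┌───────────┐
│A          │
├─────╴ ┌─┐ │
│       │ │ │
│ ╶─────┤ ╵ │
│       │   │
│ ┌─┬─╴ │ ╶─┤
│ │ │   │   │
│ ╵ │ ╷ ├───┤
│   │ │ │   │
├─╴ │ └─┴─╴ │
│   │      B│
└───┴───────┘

Directions: right, right, right, down, left, left, left, down, right, right, right, down, left, down, down, right, right, right
First turn direction: down

Solution:

┌───────────┐
│A → → ↓    │
├─────╴ ┌─┐ │
│↓ ← ← ↲│ │ │
│ ╶─────┤ ╵ │
│↳ → → ↓│   │
│ ┌─┬─╴ │ ╶─┤
│ │ │↓ ↲│   │
│ ╵ │ ╷ ├───┤
│   │↓│ │   │
├─╴ │ └─┴─╴ │
│   │↳ → → B│
└───┴───────┘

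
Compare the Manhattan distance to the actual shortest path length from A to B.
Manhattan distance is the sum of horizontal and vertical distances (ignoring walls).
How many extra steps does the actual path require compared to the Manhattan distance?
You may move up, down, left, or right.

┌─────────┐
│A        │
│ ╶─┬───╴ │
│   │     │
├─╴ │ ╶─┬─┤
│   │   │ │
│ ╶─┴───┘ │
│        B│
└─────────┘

Manhattan distance: |3 - 0| + |4 - 0| = 7
Actual path length: 9
Extra steps: 9 - 7 = 2

Solution:

┌─────────┐
│A        │
│ ╶─┬───╴ │
│↳ ↓│     │
├─╴ │ ╶─┬─┤
│↓ ↲│   │ │
│ ╶─┴───┘ │
│↳ → → → B│
└─────────┘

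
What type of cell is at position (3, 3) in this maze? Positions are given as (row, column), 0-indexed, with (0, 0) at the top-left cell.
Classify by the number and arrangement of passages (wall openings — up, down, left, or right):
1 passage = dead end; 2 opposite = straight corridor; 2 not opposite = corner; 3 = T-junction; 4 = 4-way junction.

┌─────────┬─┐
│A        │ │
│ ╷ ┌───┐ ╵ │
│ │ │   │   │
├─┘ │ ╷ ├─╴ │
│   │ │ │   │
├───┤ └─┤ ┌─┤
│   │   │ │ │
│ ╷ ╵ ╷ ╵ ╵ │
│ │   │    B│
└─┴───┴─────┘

Checking cell at (3, 3):
Number of passages: 2
Cell type: corner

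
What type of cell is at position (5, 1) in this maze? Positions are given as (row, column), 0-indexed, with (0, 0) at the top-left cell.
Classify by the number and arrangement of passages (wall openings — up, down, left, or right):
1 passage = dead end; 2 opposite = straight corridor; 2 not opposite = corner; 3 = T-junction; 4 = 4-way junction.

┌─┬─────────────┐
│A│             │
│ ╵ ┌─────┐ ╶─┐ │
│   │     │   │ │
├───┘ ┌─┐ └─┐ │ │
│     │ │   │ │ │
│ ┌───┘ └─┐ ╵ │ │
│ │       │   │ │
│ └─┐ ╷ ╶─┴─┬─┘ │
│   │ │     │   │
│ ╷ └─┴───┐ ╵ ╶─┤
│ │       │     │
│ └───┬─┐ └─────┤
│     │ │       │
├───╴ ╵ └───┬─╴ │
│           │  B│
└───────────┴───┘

Checking cell at (5, 1):
Number of passages: 2
Cell type: corner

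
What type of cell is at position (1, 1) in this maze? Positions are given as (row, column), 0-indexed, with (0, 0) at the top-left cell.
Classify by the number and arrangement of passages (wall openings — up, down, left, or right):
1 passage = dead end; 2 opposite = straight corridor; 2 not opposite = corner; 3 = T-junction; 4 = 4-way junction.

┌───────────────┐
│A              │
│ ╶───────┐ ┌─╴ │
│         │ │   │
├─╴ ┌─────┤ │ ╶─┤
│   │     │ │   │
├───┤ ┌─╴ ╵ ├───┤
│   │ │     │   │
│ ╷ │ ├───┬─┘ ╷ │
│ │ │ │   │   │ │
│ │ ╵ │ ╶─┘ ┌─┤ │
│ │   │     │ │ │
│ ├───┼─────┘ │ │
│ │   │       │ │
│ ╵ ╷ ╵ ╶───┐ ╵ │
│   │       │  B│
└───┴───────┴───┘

Checking cell at (1, 1):
Number of passages: 3
Cell type: T-junction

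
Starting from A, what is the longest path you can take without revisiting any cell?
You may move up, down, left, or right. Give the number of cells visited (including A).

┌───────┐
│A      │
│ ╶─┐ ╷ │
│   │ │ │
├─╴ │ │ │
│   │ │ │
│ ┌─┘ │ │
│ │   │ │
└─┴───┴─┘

Finding longest simple path using DFS:
Start: (0, 0)
Longest path visits 7 cells
Path: A → right → right → down → down → down → left

Solution:

┌───────┐
│A → ↓  │
│ ╶─┐ ╷ │
│   │↓│ │
├─╴ │ │ │
│   │↓│ │
│ ┌─┘ │ │
│ │B ↲│ │
└─┴───┴─┘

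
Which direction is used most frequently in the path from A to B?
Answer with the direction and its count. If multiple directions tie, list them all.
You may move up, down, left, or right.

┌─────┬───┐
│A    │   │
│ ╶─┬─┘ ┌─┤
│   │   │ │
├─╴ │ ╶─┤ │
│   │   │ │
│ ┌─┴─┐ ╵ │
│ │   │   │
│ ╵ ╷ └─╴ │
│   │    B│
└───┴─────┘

Directions: down, right, down, left, down, down, right, up, right, down, right, right
Counts: {'down': 5, 'right': 5, 'left': 1, 'up': 1}
Most common: down and right (tied at 5 times each)

Solution:

┌─────┬───┐
│A    │   │
│ ╶─┬─┘ ┌─┤
│↳ ↓│   │ │
├─╴ │ ╶─┤ │
│↓ ↲│   │ │
│ ┌─┴─┐ ╵ │
│↓│↱ ↓│   │
│ ╵ ╷ └─╴ │
│↳ ↑│↳ → B│
└───┴─────┘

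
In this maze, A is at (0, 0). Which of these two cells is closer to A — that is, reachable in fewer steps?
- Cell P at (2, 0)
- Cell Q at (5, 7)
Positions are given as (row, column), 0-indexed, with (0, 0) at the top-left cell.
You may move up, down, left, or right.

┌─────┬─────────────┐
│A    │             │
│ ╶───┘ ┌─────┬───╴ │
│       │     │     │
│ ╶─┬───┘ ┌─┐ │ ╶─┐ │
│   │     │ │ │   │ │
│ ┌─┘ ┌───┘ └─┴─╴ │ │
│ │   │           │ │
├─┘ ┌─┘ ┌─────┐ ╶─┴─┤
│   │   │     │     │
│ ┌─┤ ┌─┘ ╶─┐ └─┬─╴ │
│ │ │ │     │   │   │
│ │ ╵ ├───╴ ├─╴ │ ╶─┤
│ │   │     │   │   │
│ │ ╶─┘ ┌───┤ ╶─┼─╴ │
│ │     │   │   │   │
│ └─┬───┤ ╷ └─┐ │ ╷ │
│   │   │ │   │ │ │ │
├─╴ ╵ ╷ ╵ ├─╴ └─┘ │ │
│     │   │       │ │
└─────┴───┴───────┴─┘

Shortest path A → P at (2, 0): 2 steps
Shortest path A → Q at (5, 7): 40 steps

P is closer (2 steps vs 40 steps).

Path to P:

┌─────┬─────────────┐
│A    │             │
│ ╶───┘ ┌─────┬───╴ │
│↓      │     │     │
│ ╶─┬───┘ ┌─┐ │ ╶─┐ │
│P  │     │ │ │   │ │
│ ┌─┘ ┌───┘ └─┴─╴ │ │
│ │   │           │ │
├─┘ ┌─┘ ┌─────┐ ╶─┴─┤
│   │   │     │     │
│ ┌─┤ ┌─┘ ╶─┐ └─┬─╴ │
│ │ │ │     │   │   │
│ │ ╵ ├───╴ ├─╴ │ ╶─┤
│ │   │     │   │   │
│ │ ╶─┘ ┌───┤ ╶─┼─╴ │
│ │     │   │   │   │
│ └─┬───┤ ╷ └─┐ │ ╷ │
│   │   │ │   │ │ │ │
├─╴ ╵ ╷ ╵ ├─╴ └─┘ │ │
│     │   │       │ │
└─────┴───┴───────┴─┘

Path to Q:

┌─────┬─────────────┐
│A    │↱ → → → → → ↓│
│ ╶───┘ ┌─────┬───╴ │
│↳ → → ↑│     │↓ ← ↲│
│ ╶─┬───┘ ┌─┐ │ ╶─┐ │
│   │     │ │ │↳ ↓│ │
│ ┌─┘ ┌───┘ └─┴─╴ │ │
│ │   │↓ ← ← ← ← ↲│ │
├─┘ ┌─┘ ┌─────┐ ╶─┴─┤
│   │↓ ↲│↱ → ↓│     │
│ ┌─┤ ┌─┘ ╶─┐ └─┬─╴ │
│ │ │↓│  ↑ ↰│↳ Q│   │
│ │ ╵ ├───╴ ├─╴ │ ╶─┤
│ │↓ ↲│↱ → ↑│   │   │
│ │ ╶─┘ ┌───┤ ╶─┼─╴ │
│ │↳ → ↑│   │   │   │
│ └─┬───┤ ╷ └─┐ │ ╷ │
│   │   │ │   │ │ │ │
├─╴ ╵ ╷ ╵ ├─╴ └─┘ │ │
│     │   │       │ │
└─────┴───┴───────┴─┘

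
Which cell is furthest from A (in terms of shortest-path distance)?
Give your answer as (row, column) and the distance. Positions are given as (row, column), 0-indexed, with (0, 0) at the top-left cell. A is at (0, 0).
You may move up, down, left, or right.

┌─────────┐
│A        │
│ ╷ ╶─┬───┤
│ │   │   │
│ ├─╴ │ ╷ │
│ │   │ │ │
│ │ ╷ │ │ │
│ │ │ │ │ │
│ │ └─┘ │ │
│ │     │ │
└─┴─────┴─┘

Computing BFS distances from A to all cells:
Furthest cell: (4, 4)
Distance: 16 steps

Path from A to the furthest cell:

┌─────────┐
│A ↓      │
│ ╷ ╶─┬───┤
│ │↳ ↓│↱ ↓│
│ ├─╴ │ ╷ │
│ │↓ ↲│↑│↓│
│ │ ╷ │ │ │
│ │↓│ │↑│↓│
│ │ └─┘ │ │
│ │↳ → ↑│B│
└─┴─────┴─┘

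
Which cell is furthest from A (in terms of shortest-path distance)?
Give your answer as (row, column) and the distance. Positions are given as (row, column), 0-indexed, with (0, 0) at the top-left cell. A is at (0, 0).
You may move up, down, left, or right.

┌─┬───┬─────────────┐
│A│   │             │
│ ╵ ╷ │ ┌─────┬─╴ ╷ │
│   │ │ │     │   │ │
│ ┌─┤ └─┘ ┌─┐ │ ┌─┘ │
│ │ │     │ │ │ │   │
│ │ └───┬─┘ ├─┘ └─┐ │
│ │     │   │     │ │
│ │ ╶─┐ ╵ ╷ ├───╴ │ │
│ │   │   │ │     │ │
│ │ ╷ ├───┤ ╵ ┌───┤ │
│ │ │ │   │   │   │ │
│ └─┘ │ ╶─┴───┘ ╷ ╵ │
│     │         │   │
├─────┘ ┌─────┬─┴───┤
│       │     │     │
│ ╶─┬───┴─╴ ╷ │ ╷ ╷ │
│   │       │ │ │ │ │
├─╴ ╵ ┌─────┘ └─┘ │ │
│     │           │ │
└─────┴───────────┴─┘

Computing BFS distances from A to all cells:
Furthest cell: (9, 9)
Distance: 68 steps

Path from A to the furthest cell:

┌─┬───┬─────────────┐
│A│   │          ↱ ↓│
│ ╵ ╷ │ ┌─────┬─╴ ╷ │
│↓  │ │ │     │↱ ↑│↓│
│ ┌─┤ └─┘ ┌─┐ │ ┌─┘ │
│↓│ │     │ │ │↑│  ↓│
│ │ └───┬─┘ ├─┘ └─┐ │
│↓│↱ → ↓│↱ ↓│  ↑ ↰│↓│
│ │ ╶─┐ ╵ ╷ ├───╴ │ │
│↓│↑ ↰│↳ ↑│↓│↱ → ↑│↓│
│ │ ╷ ├───┤ ╵ ┌───┤ │
│↓│ │↑│   │↳ ↑│↓ ↰│↓│
│ └─┘ │ ╶─┴───┘ ╷ ╵ │
│↳ → ↑│↓ ← ← ← ↲│↑ ↲│
├─────┘ ┌─────┬─┴───┤
│↓ ← ← ↲│  ↱ ↓│  ↱ ↓│
│ ╶─┬───┴─╴ ╷ │ ╷ ╷ │
│↳ ↓│↱ → → ↑│↓│ │↑│↓│
├─╴ ╵ ┌─────┘ └─┘ │ │
│  ↳ ↑│      ↳ → ↑│B│
└─────┴───────────┴─┘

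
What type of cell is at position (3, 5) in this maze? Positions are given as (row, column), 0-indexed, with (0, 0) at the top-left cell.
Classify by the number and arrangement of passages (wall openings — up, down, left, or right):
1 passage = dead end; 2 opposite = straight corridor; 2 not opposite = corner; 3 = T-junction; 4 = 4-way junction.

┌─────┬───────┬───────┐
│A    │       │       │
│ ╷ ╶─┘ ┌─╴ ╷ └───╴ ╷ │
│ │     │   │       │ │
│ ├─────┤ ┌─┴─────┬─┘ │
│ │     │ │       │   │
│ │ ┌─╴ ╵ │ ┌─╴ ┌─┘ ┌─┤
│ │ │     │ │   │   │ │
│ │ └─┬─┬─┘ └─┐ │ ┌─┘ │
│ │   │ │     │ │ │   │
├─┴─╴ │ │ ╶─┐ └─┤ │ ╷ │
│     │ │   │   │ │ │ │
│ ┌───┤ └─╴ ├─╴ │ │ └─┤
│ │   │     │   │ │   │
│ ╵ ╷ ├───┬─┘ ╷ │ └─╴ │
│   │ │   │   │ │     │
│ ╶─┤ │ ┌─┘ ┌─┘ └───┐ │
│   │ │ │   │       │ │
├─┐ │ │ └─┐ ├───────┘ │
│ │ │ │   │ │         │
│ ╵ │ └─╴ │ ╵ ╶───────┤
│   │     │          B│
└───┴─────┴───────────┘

Checking cell at (3, 5):
Number of passages: 2
Cell type: straight corridor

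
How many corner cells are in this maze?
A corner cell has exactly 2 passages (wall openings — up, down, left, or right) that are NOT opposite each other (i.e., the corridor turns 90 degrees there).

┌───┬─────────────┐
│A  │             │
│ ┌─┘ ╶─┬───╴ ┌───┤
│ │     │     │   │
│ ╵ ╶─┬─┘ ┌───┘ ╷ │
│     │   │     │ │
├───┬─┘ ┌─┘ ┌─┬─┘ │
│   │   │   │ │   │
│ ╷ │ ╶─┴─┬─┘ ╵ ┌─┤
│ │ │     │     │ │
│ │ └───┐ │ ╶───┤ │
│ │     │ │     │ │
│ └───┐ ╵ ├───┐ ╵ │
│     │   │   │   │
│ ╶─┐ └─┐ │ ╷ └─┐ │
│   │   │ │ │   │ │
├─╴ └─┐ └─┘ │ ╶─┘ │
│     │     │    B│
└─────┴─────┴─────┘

Counting corner cells (2 non-opposite passages):
Total corners: 40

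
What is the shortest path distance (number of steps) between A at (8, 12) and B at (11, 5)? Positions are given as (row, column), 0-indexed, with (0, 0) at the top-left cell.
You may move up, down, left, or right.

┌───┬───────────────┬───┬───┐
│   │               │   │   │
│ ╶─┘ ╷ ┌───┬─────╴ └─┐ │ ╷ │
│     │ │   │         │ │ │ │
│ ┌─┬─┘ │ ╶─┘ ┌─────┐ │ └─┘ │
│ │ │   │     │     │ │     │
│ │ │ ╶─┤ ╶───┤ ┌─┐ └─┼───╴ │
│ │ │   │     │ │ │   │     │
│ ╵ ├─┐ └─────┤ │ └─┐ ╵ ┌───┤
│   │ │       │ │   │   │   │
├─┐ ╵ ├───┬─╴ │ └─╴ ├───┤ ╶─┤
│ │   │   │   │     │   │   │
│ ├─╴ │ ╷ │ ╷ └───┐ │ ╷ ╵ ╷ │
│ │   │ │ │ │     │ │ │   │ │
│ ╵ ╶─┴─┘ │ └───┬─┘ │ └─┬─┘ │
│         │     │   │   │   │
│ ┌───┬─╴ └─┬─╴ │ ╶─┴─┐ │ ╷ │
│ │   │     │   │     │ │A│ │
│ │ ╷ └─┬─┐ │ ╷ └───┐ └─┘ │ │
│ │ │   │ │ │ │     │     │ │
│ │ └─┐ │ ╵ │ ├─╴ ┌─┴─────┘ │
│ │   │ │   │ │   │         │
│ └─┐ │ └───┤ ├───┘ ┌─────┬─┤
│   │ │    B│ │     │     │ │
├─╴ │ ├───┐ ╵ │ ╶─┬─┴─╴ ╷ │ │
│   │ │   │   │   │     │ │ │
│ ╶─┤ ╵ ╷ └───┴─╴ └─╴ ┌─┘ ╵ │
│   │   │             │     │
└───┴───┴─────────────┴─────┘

Finding path from (8, 12) to (11, 5):
Path: (8,12) → (7,12) → (7,13) → (8,13) → (9,13) → (10,13) → (10,12) → (10,11) → (10,10) → (10,9) → (11,9) → (11,8) → (11,7) → (12,7) → (12,8) → (13,8) → (13,7) → (13,6) → (13,5) → (13,4) → (12,4) → (12,3) → (13,3) → (13,2) → (12,2) → (11,2) → (10,2) → (10,1) → (9,1) → (8,1) → (8,2) → (9,2) → (9,3) → (10,3) → (11,3) → (11,4) → (11,5)
Distance: 36 steps

Solution:

┌───┬───────────────┬───┬───┐
│   │               │   │   │
│ ╶─┘ ╷ ┌───┬─────╴ └─┐ │ ╷ │
│     │ │   │         │ │ │ │
│ ┌─┬─┘ │ ╶─┘ ┌─────┐ │ └─┘ │
│ │ │   │     │     │ │     │
│ │ │ ╶─┤ ╶───┤ ┌─┐ └─┼───╴ │
│ │ │   │     │ │ │   │     │
│ ╵ ├─┐ └─────┤ │ └─┐ ╵ ┌───┤
│   │ │       │ │   │   │   │
├─┐ ╵ ├───┬─╴ │ └─╴ ├───┤ ╶─┤
│ │   │   │   │     │   │   │
│ ├─╴ │ ╷ │ ╷ └───┐ │ ╷ ╵ ╷ │
│ │   │ │ │ │     │ │ │   │ │
│ ╵ ╶─┴─┘ │ └───┬─┘ │ └─┬─┘ │
│         │     │   │   │↱ ↓│
│ ┌───┬─╴ └─┬─╴ │ ╶─┴─┐ │ ╷ │
│ │↱ ↓│     │   │     │ │A│↓│
│ │ ╷ └─┬─┐ │ ╷ └───┐ └─┘ │ │
│ │↑│↳ ↓│ │ │ │     │     │↓│
│ │ └─┐ │ ╵ │ ├─╴ ┌─┴─────┘ │
│ │↑ ↰│↓│   │ │   │↓ ← ← ← ↲│
│ └─┐ │ └───┤ ├───┘ ┌─────┬─┤
│   │↑│↳ → B│ │↓ ← ↲│     │ │
├─╴ │ ├───┐ ╵ │ ╶─┬─┴─╴ ╷ │ │
│   │↑│↓ ↰│   │↳ ↓│     │ │ │
│ ╶─┤ ╵ ╷ └───┴─╴ └─╴ ┌─┘ ╵ │
│   │↑ ↲│↑ ← ← ← ↲    │     │
└───┴───┴─────────────┴─────┘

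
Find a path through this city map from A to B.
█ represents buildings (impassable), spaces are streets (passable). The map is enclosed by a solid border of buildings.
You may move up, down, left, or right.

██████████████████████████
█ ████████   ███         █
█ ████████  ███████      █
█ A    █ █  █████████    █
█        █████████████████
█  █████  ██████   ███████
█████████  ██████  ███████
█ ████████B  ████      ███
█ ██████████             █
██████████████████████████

Finding the shortest path from A to B:
Movement: cardinal only
Path length: 12 steps
Directions: down → right → right → right → right → right → right → down → right → down → right → down

Solution:

██████████████████████████
█ ████████   ███         █
█ ████████  ███████      █
█ A    █ █  █████████    █
█ ↳→→→→→↓█████████████████
█  █████↳↓██████   ███████
█████████↳↓██████  ███████
█ ████████B  ████      ███
█ ██████████             █
██████████████████████████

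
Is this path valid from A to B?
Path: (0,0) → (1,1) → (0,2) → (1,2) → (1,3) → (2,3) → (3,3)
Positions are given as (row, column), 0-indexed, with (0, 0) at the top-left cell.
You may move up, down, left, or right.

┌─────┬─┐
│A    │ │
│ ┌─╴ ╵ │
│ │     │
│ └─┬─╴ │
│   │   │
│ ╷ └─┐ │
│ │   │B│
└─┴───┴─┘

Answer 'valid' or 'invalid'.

Checking path validity:
Result: Invalid move at step 1: cannot move from (0, 0) to (1, 1).

invalid

Correct solution:

┌─────┬─┐
│A → ↓│ │
│ ┌─╴ ╵ │
│ │  ↳ ↓│
│ └─┬─╴ │
│   │  ↓│
│ ╷ └─┐ │
│ │   │B│
└─┴───┴─┘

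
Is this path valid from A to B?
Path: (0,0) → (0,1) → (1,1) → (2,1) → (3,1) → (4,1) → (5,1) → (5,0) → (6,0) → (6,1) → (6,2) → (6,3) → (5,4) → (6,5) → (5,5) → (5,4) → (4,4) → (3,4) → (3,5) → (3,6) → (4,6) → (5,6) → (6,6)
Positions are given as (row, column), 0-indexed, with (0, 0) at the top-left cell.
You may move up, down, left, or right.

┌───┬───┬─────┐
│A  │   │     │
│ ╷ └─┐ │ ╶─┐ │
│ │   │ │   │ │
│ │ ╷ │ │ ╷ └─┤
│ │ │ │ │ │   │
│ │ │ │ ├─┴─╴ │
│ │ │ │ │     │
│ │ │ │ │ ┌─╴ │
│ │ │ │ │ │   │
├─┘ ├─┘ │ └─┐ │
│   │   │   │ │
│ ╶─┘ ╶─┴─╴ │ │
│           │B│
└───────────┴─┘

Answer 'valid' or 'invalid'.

Checking path validity:
Result: Invalid move at step 12: cannot move from (6, 3) to (5, 4).

invalid

Correct solution:

┌───┬───┬─────┐
│A ↓│   │     │
│ ╷ └─┐ │ ╶─┐ │
│ │↓  │ │   │ │
│ │ ╷ │ │ ╷ └─┤
│ │↓│ │ │ │   │
│ │ │ │ ├─┴─╴ │
│ │↓│ │ │↱ → ↓│
│ │ │ │ │ ┌─╴ │
│ │↓│ │ │↑│  ↓│
├─┘ ├─┘ │ └─┐ │
│↓ ↲│   │↑ ↰│↓│
│ ╶─┘ ╶─┴─╴ │ │
│↳ → → → → ↑│B│
└───────────┴─┘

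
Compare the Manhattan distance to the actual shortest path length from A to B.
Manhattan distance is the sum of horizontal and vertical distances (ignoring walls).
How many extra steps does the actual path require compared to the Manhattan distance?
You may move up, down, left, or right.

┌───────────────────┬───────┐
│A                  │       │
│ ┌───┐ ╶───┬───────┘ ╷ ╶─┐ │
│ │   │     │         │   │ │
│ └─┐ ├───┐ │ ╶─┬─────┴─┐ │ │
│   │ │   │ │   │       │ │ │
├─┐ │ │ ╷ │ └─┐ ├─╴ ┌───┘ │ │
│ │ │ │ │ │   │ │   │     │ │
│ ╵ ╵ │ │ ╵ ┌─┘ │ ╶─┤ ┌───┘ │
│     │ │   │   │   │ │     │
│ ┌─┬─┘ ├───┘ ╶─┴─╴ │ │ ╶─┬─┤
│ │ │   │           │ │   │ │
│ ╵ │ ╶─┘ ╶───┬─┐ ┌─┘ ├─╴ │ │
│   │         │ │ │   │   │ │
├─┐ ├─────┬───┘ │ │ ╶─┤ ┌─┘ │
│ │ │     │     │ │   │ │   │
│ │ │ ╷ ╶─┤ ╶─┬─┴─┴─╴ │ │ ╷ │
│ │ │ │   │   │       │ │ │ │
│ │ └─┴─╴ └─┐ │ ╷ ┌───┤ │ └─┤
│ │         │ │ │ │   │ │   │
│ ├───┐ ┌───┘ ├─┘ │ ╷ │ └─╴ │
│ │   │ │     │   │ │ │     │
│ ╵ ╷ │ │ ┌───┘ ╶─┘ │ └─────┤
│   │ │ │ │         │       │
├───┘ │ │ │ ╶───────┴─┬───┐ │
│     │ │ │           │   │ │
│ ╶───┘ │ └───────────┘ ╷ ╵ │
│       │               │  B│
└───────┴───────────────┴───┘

Manhattan distance: |13 - 0| + |13 - 0| = 26
Actual path length: 66
Extra steps: 66 - 26 = 40

Solution:

┌───────────────────┬───────┐
│A → → ↓            │↱ ↓    │
│ ┌───┐ ╶───┬───────┘ ╷ ╶─┐ │
│ │   │↳ → ↓│↱ → → → ↑│↳ ↓│ │
│ └─┐ ├───┐ │ ╶─┬─────┴─┐ │ │
│   │ │↓ ↰│↓│↑ ↰│       │↓│ │
├─┐ │ │ ╷ │ └─┐ ├─╴ ┌───┘ │ │
│ │ │ │↓│↑│↓  │↑│   │↓ ← ↲│ │
│ ╵ ╵ │ │ ╵ ┌─┘ │ ╶─┤ ┌───┘ │
│     │↓│↑ ↲│↱ ↑│   │↓│     │
│ ┌─┬─┘ ├───┘ ╶─┴─╴ │ │ ╶─┬─┤
│ │ │↓ ↲│↱ → ↑      │↓│   │ │
│ ╵ │ ╶─┘ ╶───┬─┐ ┌─┘ ├─╴ │ │
│   │↳ → ↑    │ │ │↓ ↲│   │ │
├─┐ ├─────┬───┘ │ │ ╶─┤ ┌─┘ │
│ │ │     │     │ │↳ ↓│ │   │
│ │ │ ╷ ╶─┤ ╶─┬─┴─┴─╴ │ │ ╷ │
│ │ │ │   │   │  ↓ ← ↲│ │ │ │
│ │ └─┴─╴ └─┐ │ ╷ ┌───┤ │ └─┤
│ │         │ │ │↓│↱ ↓│ │   │
│ ├───┐ ┌───┘ ├─┘ │ ╷ │ └─╴ │
│ │   │ │     │↓ ↲│↑│↓│     │
│ ╵ ╷ │ │ ┌───┘ ╶─┘ │ └─────┤
│   │ │ │ │    ↳ → ↑│↳ → → ↓│
├───┘ │ │ │ ╶───────┴─┬───┐ │
│     │ │ │           │   │↓│
│ ╶───┘ │ └───────────┘ ╷ ╵ │
│       │               │  B│
└───────┴───────────────┴───┘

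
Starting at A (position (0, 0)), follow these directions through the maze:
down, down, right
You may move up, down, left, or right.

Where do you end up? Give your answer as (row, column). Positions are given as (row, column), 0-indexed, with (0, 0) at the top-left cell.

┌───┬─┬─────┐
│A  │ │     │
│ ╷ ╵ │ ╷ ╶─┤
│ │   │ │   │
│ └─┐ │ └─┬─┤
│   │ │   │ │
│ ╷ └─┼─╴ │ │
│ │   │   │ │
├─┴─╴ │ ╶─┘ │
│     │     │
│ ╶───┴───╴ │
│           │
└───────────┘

Following directions step by step:
Start: (0, 0)
  down: (0, 0) → (1, 0)
  down: (1, 0) → (2, 0)
  right: (2, 0) → (2, 1)
Final position: (2, 1)

Path taken:

┌───┬─┬─────┐
│A  │ │     │
│ ╷ ╵ │ ╷ ╶─┤
│↓│   │ │   │
│ └─┐ │ └─┬─┤
│↳ B│ │   │ │
│ ╷ └─┼─╴ │ │
│ │   │   │ │
├─┴─╴ │ ╶─┘ │
│     │     │
│ ╶───┴───╴ │
│           │
└───────────┘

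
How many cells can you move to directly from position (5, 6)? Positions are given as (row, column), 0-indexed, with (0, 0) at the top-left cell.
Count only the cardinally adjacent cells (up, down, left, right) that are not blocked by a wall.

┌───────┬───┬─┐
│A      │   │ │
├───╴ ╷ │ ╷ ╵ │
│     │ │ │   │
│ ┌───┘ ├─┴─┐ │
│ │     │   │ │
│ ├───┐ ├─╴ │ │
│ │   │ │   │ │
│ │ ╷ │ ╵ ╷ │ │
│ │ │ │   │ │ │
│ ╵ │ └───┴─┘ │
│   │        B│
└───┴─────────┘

Checking passable neighbors of (5, 6):
Neighbors: (4, 6), (5, 5)
Count: 2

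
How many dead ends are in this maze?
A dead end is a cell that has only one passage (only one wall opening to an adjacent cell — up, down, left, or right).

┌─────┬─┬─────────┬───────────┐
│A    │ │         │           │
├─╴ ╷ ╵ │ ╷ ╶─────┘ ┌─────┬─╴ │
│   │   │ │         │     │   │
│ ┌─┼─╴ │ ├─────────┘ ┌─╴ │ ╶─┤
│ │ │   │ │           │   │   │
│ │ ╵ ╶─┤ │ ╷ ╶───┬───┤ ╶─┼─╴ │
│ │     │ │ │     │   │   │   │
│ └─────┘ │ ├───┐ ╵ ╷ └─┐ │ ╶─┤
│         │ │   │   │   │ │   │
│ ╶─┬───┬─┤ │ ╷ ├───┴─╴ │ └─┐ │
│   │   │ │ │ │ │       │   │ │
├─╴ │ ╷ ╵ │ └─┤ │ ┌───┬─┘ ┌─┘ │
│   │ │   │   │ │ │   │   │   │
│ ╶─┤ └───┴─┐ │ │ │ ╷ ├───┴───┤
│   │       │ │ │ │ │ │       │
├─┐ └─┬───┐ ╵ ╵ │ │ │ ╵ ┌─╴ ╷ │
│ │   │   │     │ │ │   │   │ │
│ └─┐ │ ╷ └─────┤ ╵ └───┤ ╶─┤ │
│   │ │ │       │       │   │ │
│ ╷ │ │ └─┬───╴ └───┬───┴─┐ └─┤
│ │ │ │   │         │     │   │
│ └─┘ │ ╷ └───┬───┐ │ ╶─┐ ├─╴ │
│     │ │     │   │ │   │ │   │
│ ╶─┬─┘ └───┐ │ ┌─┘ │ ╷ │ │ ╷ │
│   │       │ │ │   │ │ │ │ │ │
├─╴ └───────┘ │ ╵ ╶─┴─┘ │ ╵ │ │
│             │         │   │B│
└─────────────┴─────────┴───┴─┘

Checking each cell for number of passages:

Dead ends found at positions:
  (0, 0)
  (0, 3)
  (0, 8)
  (2, 1)
  (3, 3)
  (5, 4)
  (5, 6)
  (5, 13)
  (6, 11)
  (6, 13)
  (8, 0)
  (9, 11)
  (9, 14)
  (10, 1)
  (10, 5)
  (11, 8)
  (12, 2)
  (12, 5)
  (12, 10)
  (13, 0)
  (13, 14)
Total dead ends: 21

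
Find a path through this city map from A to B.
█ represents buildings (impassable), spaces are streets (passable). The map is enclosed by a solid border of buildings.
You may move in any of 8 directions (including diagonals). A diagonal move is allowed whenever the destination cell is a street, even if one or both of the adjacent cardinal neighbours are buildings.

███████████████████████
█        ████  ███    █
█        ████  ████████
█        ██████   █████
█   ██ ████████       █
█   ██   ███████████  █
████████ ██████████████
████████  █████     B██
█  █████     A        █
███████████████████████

Finding the shortest path from A to B:
Movement: 8-directional
Path length: 7 steps
Directions: right → right → right → right → right → right → up-right

Solution:

███████████████████████
█        ████  ███    █
█        ████  ████████
█        ██████   █████
█   ██ ████████       █
█   ██   ███████████  █
████████ ██████████████
████████  █████     B██
█  █████     A→→→→→↗  █
███████████████████████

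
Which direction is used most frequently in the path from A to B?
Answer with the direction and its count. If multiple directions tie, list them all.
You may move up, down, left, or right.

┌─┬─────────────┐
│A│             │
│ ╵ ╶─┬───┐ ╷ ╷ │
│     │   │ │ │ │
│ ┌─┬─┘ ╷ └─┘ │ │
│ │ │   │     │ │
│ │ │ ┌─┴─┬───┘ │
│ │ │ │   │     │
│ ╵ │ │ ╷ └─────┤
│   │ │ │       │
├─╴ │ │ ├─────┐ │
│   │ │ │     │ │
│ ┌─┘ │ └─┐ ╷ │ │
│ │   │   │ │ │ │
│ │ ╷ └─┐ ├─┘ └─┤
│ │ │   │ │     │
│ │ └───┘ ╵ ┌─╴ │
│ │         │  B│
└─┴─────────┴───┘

Directions: down, right, up, right, right, right, right, right, down, down, left, left, up, left, down, left, down, down, down, down, left, down, down, right, right, right, right, up, right, right, down
Counts: {'down': 11, 'right': 12, 'up': 3, 'left': 5}
Most common: right (12 times)

Solution:

┌─┬─────────────┐
│A│↱ → → → → ↓  │
│ ╵ ╶─┬───┐ ╷ ╷ │
│↳ ↑  │↓ ↰│ │↓│ │
│ ┌─┬─┘ ╷ └─┘ │ │
│ │ │↓ ↲│↑ ← ↲│ │
│ │ │ ┌─┴─┬───┘ │
│ │ │↓│   │     │
│ ╵ │ │ ╷ └─────┤
│   │↓│ │       │
├─╴ │ │ ├─────┐ │
│   │↓│ │     │ │
│ ┌─┘ │ └─┐ ╷ │ │
│ │↓ ↲│   │ │ │ │
│ │ ╷ └─┐ ├─┘ └─┤
│ │↓│   │ │↱ → ↓│
│ │ └───┘ ╵ ┌─╴ │
│ │↳ → → → ↑│  B│
└─┴─────────┴───┘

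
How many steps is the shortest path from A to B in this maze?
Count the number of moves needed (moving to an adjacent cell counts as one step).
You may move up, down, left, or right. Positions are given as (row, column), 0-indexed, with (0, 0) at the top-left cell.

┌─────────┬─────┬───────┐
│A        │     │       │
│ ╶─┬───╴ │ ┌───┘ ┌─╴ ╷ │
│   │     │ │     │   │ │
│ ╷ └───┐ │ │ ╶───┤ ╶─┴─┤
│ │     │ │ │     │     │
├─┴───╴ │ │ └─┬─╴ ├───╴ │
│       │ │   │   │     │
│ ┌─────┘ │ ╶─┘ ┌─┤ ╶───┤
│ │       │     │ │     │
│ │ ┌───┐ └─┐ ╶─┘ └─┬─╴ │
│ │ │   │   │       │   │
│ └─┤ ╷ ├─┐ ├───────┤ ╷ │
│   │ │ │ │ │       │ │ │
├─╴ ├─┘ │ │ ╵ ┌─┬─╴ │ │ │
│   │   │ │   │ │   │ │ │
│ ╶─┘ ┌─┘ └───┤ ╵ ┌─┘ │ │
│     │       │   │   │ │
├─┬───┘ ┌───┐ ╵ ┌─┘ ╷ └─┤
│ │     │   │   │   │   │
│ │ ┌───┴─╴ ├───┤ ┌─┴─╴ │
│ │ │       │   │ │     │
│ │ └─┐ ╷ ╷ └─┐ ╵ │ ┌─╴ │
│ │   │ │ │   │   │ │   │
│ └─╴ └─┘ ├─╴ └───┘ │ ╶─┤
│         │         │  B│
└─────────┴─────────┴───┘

Using BFS to find shortest path:
Start: (0, 0), End: (12, 11)
Path found:
(0,0) → (0,1) → (0,2) → (0,3) → (0,4) → (1,4) → (2,4) → (3,4) → (4,4) → (5,4) → (5,5) → (6,5) → (7,5) → (7,6) → (6,6) → (6,7) → (6,8) → (6,9) → (7,9) → (7,8) → (8,8) → (8,7) → (9,7) → (9,6) → (8,6) → (8,5) → (8,4) → (8,3) → (9,3) → (9,2) → (9,1) → (10,1) → (11,1) → (11,2) → (12,2) → (12,3) → (12,4) → (11,4) → (10,4) → (10,5) → (11,5) → (11,6) → (12,6) → (12,7) → (12,8) → (12,9) → (11,9) → (10,9) → (10,10) → (10,11) → (11,11) → (11,10) → (12,10) → (12,11)
Number of steps: 53

Solution:

┌─────────┬─────┬───────┐
│A → → → ↓│     │       │
│ ╶─┬───╴ │ ┌───┘ ┌─╴ ╷ │
│   │    ↓│ │     │   │ │
│ ╷ └───┐ │ │ ╶───┤ ╶─┴─┤
│ │     │↓│ │     │     │
├─┴───╴ │ │ └─┬─╴ ├───╴ │
│       │↓│   │   │     │
│ ┌─────┘ │ ╶─┘ ┌─┤ ╶───┤
│ │      ↓│     │ │     │
│ │ ┌───┐ └─┐ ╶─┘ └─┬─╴ │
│ │ │   │↳ ↓│       │   │
│ └─┤ ╷ ├─┐ ├───────┤ ╷ │
│   │ │ │ │↓│↱ → → ↓│ │ │
├─╴ ├─┘ │ │ ╵ ┌─┬─╴ │ │ │
│   │   │ │↳ ↑│ │↓ ↲│ │ │
│ ╶─┘ ┌─┘ └───┤ ╵ ┌─┘ │ │
│     │↓ ← ← ↰│↓ ↲│   │ │
├─┬───┘ ┌───┐ ╵ ┌─┘ ╷ └─┤
│ │↓ ← ↲│   │↑ ↲│   │   │
│ │ ┌───┴─╴ ├───┤ ┌─┴─╴ │
│ │↓│    ↱ ↓│   │ │↱ → ↓│
│ │ └─┐ ╷ ╷ └─┐ ╵ │ ┌─╴ │
│ │↳ ↓│ │↑│↳ ↓│   │↑│↓ ↲│
│ └─╴ └─┘ ├─╴ └───┘ │ ╶─┤
│    ↳ → ↑│  ↳ → → ↑│↳ B│
└─────────┴─────────┴───┘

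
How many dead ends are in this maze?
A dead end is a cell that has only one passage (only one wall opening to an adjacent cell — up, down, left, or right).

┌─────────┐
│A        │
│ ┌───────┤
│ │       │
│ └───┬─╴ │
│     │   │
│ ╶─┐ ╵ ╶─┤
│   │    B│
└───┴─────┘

Checking each cell for number of passages:

Dead ends found at positions:
  (0, 4)
  (1, 1)
  (3, 1)
  (3, 4)
Total dead ends: 4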